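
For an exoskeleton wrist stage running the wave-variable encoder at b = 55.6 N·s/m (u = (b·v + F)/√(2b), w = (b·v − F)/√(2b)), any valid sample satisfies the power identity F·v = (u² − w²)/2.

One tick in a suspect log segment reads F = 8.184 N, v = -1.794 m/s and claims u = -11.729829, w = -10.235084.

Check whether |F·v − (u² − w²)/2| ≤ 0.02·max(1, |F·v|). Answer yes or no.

no

F·v = 8.184×(-1.794) = -14.682096 W.
(u² − w²)/2 = (137.588888 − 104.756944)/2 = 16.415972 W.
|Δ| = 31.098068;  2% of max(1, |F·v|) = 0.293642.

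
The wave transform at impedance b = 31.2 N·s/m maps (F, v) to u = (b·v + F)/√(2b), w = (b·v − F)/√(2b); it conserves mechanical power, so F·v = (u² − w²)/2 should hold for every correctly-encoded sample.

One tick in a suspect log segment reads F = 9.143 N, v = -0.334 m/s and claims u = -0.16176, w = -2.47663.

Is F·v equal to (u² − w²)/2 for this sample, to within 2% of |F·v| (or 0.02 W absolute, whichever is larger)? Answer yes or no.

F·v = 9.143×(-0.334) = -3.05376 W.
(u² − w²)/2 = (0.02617 − 6.13370)/2 = -3.05376 W.
|Δ| = 0.00000;  2% of max(1, |F·v|) = 0.06108.

yes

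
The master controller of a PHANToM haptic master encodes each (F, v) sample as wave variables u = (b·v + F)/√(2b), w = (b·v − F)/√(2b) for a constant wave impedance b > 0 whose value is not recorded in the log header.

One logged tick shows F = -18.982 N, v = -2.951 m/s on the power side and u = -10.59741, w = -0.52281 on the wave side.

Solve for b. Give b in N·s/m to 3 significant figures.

b = 7.1 N·s/m

u + w = -11.12022;  u + w = √(2b)·v, so √(2b) = -11.12022/(-2.951) = 3.76829.
b = (√(2b))²/2 = 14.20000/2 = 7.10000.
(Check via u − w = 2F/√(2b): u − w = -10.07460, 2F/√(2b) = -10.07460.)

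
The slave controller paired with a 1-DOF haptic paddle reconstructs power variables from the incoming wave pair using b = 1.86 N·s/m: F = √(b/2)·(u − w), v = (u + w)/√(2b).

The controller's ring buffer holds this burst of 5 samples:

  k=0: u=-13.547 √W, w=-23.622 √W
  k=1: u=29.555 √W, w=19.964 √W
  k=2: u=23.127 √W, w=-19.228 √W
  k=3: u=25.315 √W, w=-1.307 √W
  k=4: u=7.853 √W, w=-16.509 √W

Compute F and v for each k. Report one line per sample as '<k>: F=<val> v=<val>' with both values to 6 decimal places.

k=0: u−w=10.075000, u+w=-37.169000; √(b/2)=0.964365, √(2b)=1.928730; F=0.964365×10.075=9.715978, v=-37.169000/1.928730=-19.271229
k=1: u−w=9.591000, u+w=49.519000; √(b/2)=0.964365, √(2b)=1.928730; F=0.964365×9.591=9.249225, v=49.519000/1.928730=25.674405
k=2: u−w=42.355000, u+w=3.899000; √(b/2)=0.964365, √(2b)=1.928730; F=0.964365×42.355=40.845683, v=3.899000/1.928730=2.021537
k=3: u−w=26.622000, u+w=24.008000; √(b/2)=0.964365, √(2b)=1.928730; F=0.964365×26.622=25.673327, v=24.008000/1.928730=12.447568
k=4: u−w=24.362000, u+w=-8.656000; √(b/2)=0.964365, √(2b)=1.928730; F=0.964365×24.362=23.493862, v=-8.656000/1.928730=-4.487927

0: F=9.715978 v=-19.271229
1: F=9.249225 v=25.674405
2: F=40.845683 v=2.021537
3: F=25.673327 v=12.447568
4: F=23.493862 v=-4.487927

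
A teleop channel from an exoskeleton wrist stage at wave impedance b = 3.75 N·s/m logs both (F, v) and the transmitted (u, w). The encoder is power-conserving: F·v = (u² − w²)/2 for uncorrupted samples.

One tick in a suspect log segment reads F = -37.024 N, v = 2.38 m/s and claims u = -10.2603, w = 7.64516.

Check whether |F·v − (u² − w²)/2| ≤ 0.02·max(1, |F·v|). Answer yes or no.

F·v = (-37.024)×2.38 = -88.11712 W.
(u² − w²)/2 = (105.27376 − 58.44847)/2 = 23.41264 W.
|Δ| = 111.52976;  2% of max(1, |F·v|) = 1.76234.

no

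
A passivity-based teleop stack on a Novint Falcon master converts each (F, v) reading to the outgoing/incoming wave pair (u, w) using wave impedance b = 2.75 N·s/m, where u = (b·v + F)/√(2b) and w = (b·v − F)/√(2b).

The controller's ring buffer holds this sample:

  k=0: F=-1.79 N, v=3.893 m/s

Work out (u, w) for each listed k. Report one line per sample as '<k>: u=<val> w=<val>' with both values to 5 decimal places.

0: u=3.80169 w=5.32821

k=0: b·v=2.75×3.893=10.70575; √(2b)=2.34521; u=(10.70575+(-1.79))/2.34521=3.80169, w=(10.70575−(-1.79))/2.34521=5.32821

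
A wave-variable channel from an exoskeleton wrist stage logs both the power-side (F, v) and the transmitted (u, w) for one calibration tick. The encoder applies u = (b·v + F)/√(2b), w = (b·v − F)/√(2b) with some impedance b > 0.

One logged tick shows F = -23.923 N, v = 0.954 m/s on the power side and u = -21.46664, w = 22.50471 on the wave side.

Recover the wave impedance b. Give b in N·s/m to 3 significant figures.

u + w = 1.0381;  u + w = √(2b)·v, so √(2b) = 1.0381/0.954 = 1.0881.
b = (√(2b))²/2 = 1.1840/2 = 0.5920.
(Check via u − w = 2F/√(2b): u − w = -43.9714, 2F/√(2b) = -43.9711.)

b = 0.592 N·s/m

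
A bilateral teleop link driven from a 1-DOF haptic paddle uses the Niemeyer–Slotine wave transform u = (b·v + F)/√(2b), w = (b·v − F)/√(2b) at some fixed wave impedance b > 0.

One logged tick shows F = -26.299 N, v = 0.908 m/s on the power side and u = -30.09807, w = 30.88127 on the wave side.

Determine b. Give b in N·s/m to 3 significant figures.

u + w = 0.7832;  u + w = √(2b)·v, so √(2b) = 0.7832/0.908 = 0.8626.
b = (√(2b))²/2 = 0.7440/2 = 0.3720.
(Check via u − w = 2F/√(2b): u − w = -60.9793, 2F/√(2b) = -60.9793.)

b = 0.372 N·s/m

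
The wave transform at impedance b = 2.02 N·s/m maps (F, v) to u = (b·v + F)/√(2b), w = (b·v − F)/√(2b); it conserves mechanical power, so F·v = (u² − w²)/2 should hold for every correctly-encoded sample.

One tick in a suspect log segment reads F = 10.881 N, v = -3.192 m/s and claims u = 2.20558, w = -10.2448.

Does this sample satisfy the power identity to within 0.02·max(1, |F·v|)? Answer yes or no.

no

F·v = 10.881×(-3.192) = -34.73215 W.
(u² − w²)/2 = (4.86458 − 104.95593)/2 = -50.04567 W.
|Δ| = 15.31352;  2% of max(1, |F·v|) = 0.69464.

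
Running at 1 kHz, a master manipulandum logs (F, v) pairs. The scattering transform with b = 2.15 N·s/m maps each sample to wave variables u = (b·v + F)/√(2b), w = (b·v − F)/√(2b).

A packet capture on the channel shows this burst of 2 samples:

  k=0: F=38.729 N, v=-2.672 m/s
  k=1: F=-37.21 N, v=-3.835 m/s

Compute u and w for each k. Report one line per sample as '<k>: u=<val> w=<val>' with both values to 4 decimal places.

k=0: b·v=2.15×(-2.672)=-5.7448; √(2b)=2.0736; u=(-5.7448+38.729)/2.0736=15.9064, w=(-5.7448−38.729)/2.0736=-21.4472
k=1: b·v=2.15×(-3.835)=-8.2453; √(2b)=2.0736; u=(-8.2453+(-37.21))/2.0736=-21.9205, w=(-8.2453−(-37.21))/2.0736=13.9680

0: u=15.9064 w=-21.4472
1: u=-21.9205 w=13.9680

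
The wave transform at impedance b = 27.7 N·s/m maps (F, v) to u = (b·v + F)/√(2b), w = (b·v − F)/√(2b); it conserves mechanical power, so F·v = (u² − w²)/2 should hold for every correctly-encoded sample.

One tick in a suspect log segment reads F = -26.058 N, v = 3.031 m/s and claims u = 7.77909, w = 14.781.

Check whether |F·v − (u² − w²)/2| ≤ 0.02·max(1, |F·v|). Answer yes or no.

yes

F·v = (-26.058)×3.031 = -78.9818 W.
(u² − w²)/2 = (60.5142 − 218.4780)/2 = -78.9819 W.
|Δ| = 0.0001;  2% of max(1, |F·v|) = 1.5796.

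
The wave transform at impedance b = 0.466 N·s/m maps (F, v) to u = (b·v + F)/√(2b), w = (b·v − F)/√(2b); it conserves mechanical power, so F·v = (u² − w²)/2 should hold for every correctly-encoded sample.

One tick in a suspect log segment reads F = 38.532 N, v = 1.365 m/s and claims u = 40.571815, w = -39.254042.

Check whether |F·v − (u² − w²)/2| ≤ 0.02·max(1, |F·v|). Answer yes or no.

F·v = 38.532×1.365 = 52.596180 W.
(u² − w²)/2 = (1646.072172 − 1540.879813)/2 = 52.596180 W.
|Δ| = 0.000000;  2% of max(1, |F·v|) = 1.051924.

yes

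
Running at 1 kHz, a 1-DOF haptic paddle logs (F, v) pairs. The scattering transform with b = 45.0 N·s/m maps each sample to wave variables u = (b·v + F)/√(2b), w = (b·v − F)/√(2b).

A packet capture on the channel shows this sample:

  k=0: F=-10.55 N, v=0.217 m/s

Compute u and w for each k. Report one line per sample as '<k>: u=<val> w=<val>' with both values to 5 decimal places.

0: u=-0.08275 w=2.14139

k=0: b·v=45.0×0.217=9.76500; √(2b)=9.48683; u=(9.76500+(-10.55))/9.48683=-0.08275, w=(9.76500−(-10.55))/9.48683=2.14139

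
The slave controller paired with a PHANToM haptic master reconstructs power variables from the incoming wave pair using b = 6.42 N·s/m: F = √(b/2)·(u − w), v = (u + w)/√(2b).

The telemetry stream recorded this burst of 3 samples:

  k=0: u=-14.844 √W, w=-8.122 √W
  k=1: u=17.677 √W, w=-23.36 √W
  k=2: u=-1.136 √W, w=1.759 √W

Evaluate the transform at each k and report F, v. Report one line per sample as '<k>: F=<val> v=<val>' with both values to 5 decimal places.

0: F=-12.04345 v=-6.40919
1: F=73.52383 v=-1.58597
2: F=-5.18682 v=0.17386

k=0: u−w=-6.72200, u+w=-22.96600; √(b/2)=1.79165, √(2b)=3.58329; F=1.79165×(-6.722)=-12.04345, v=-22.96600/3.58329=-6.40919
k=1: u−w=41.03700, u+w=-5.68300; √(b/2)=1.79165, √(2b)=3.58329; F=1.79165×41.037=73.52383, v=-5.68300/3.58329=-1.58597
k=2: u−w=-2.89500, u+w=0.62300; √(b/2)=1.79165, √(2b)=3.58329; F=1.79165×(-2.895)=-5.18682, v=0.62300/3.58329=0.17386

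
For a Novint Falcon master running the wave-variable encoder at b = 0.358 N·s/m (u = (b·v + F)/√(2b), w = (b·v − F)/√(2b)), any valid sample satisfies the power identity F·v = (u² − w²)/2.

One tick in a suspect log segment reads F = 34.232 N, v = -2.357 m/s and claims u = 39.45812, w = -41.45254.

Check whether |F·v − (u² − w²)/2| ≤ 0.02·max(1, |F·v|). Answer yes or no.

yes

F·v = 34.232×(-2.357) = -80.68482 W.
(u² − w²)/2 = (1556.94323 − 1718.31307)/2 = -80.68492 W.
|Δ| = 0.00010;  2% of max(1, |F·v|) = 1.61370.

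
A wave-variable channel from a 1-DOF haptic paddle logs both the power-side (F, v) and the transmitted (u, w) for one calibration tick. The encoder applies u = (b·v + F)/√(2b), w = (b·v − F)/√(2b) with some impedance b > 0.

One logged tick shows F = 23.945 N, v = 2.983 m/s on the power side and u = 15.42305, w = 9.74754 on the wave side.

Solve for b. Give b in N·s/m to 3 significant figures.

b = 35.6 N·s/m

u + w = 25.1706;  u + w = √(2b)·v, so √(2b) = 25.1706/2.983 = 8.4380.
b = (√(2b))²/2 = 71.2000/2 = 35.6000.
(Check via u − w = 2F/√(2b): u − w = 5.6755, 2F/√(2b) = 5.6755.)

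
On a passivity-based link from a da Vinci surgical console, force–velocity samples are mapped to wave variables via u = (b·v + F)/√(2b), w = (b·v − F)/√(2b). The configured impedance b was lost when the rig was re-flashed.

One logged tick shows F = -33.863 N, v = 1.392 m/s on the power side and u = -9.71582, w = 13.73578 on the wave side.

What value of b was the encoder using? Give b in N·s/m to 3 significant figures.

b = 4.17 N·s/m

u + w = 4.0200;  u + w = √(2b)·v, so √(2b) = 4.0200/1.392 = 2.8879.
b = (√(2b))²/2 = 8.3400/2 = 4.1700.
(Check via u − w = 2F/√(2b): u − w = -23.4516, 2F/√(2b) = -23.4516.)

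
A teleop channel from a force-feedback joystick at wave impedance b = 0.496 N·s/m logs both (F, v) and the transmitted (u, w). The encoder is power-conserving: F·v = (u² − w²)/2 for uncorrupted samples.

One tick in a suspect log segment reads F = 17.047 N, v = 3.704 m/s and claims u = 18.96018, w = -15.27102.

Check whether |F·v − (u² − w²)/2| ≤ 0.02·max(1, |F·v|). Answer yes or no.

yes

F·v = 17.047×3.704 = 63.14209 W.
(u² − w²)/2 = (359.48843 − 233.20405)/2 = 63.14219 W.
|Δ| = 0.00010;  2% of max(1, |F·v|) = 1.26284.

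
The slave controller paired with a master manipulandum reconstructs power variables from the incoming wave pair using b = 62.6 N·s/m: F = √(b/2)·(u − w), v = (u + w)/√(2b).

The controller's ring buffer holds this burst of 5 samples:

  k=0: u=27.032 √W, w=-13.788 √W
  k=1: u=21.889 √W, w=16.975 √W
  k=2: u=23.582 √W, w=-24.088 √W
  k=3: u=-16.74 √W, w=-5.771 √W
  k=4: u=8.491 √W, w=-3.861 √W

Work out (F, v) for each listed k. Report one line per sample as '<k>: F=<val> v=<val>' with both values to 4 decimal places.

k=0: u−w=40.8200, u+w=13.2440; √(b/2)=5.5946, √(2b)=11.1893; F=5.5946×40.82=228.3732, v=13.2440/11.1893=1.1836
k=1: u−w=4.9140, u+w=38.8640; √(b/2)=5.5946, √(2b)=11.1893; F=5.5946×4.914=27.4921, v=38.8640/11.1893=3.4733
k=2: u−w=47.6700, u+w=-0.5060; √(b/2)=5.5946, √(2b)=11.1893; F=5.5946×47.67=266.6965, v=-0.5060/11.1893=-0.0452
k=3: u−w=-10.9690, u+w=-22.5110; √(b/2)=5.5946, √(2b)=11.1893; F=5.5946×(-10.969)=-61.3676, v=-22.5110/11.1893=-2.0118
k=4: u−w=12.3520, u+w=4.6300; √(b/2)=5.5946, √(2b)=11.1893; F=5.5946×12.352=69.1050, v=4.6300/11.1893=0.4138

0: F=228.3732 v=1.1836
1: F=27.4921 v=3.4733
2: F=266.6965 v=-0.0452
3: F=-61.3676 v=-2.0118
4: F=69.1050 v=0.4138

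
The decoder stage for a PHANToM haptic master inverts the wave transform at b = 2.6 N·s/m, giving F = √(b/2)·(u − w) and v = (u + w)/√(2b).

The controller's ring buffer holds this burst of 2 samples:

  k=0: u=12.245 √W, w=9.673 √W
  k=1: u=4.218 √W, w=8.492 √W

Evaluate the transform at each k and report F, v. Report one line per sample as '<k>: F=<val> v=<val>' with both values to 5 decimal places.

k=0: u−w=2.57200, u+w=21.91800; √(b/2)=1.14018, √(2b)=2.28035; F=1.14018×2.572=2.93253, v=21.91800/2.28035=9.61168
k=1: u−w=-4.27400, u+w=12.71000; √(b/2)=1.14018, √(2b)=2.28035; F=1.14018×(-4.274)=-4.87311, v=12.71000/2.28035=5.57370

0: F=2.93253 v=9.61168
1: F=-4.87311 v=5.57370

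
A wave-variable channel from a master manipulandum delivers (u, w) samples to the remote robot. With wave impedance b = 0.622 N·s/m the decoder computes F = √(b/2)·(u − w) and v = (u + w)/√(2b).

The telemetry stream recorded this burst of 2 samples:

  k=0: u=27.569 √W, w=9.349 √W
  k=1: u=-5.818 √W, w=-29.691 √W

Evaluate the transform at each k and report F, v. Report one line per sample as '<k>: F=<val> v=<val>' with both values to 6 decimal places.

k=0: u−w=18.220000, u+w=36.918000; √(b/2)=0.557674, √(2b)=1.115347; F=0.557674×18.22=10.160816, v=36.918000/1.115347=33.099999
k=1: u−w=23.873000, u+w=-35.509000; √(b/2)=0.557674, √(2b)=1.115347; F=0.557674×23.873=13.313345, v=-35.509000/1.115347=-31.836715

0: F=10.160816 v=33.099999
1: F=13.313345 v=-31.836715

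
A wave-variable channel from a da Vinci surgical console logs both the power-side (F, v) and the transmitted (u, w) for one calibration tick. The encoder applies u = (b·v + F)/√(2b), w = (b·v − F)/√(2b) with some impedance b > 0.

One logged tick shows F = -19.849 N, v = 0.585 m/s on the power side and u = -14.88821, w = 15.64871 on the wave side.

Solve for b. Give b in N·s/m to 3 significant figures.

u + w = 0.7605;  u + w = √(2b)·v, so √(2b) = 0.7605/0.585 = 1.3000.
b = (√(2b))²/2 = 1.6900/2 = 0.8450.
(Check via u − w = 2F/√(2b): u − w = -30.5369, 2F/√(2b) = -30.5369.)

b = 0.845 N·s/m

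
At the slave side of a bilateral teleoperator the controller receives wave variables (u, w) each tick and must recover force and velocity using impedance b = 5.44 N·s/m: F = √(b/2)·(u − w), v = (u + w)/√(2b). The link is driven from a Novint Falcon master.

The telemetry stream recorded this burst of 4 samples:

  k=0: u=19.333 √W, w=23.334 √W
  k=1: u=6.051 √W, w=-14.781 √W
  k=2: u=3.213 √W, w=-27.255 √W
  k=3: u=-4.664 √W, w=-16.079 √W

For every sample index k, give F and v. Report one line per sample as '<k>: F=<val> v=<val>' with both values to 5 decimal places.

0: F=-6.59862 v=12.93533
1: F=34.35701 v=-2.64667
2: F=50.24911 v=-7.28880
3: F=18.82610 v=-6.28865

k=0: u−w=-4.00100, u+w=42.66700; √(b/2)=1.64924, √(2b)=3.29848; F=1.64924×(-4.001)=-6.59862, v=42.66700/3.29848=12.93533
k=1: u−w=20.83200, u+w=-8.73000; √(b/2)=1.64924, √(2b)=3.29848; F=1.64924×20.832=34.35701, v=-8.73000/3.29848=-2.64667
k=2: u−w=30.46800, u+w=-24.04200; √(b/2)=1.64924, √(2b)=3.29848; F=1.64924×30.468=50.24911, v=-24.04200/3.29848=-7.28880
k=3: u−w=11.41500, u+w=-20.74300; √(b/2)=1.64924, √(2b)=3.29848; F=1.64924×11.415=18.82610, v=-20.74300/3.29848=-6.28865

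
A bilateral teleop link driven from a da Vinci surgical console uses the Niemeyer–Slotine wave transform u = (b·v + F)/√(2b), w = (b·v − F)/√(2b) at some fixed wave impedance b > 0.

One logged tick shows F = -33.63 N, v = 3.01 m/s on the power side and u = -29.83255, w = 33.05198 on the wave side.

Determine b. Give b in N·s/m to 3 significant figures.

b = 0.572 N·s/m

u + w = 3.21943;  u + w = √(2b)·v, so √(2b) = 3.21943/3.01 = 1.06958.
b = (√(2b))²/2 = 1.14400/2 = 0.57200.
(Check via u − w = 2F/√(2b): u − w = -62.88453, 2F/√(2b) = -62.88461.)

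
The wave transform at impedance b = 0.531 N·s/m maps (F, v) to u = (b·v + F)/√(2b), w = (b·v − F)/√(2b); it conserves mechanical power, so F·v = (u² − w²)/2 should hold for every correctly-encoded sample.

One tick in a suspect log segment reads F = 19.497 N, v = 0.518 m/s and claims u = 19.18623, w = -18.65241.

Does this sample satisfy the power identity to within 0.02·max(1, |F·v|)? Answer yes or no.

yes

F·v = 19.497×0.518 = 10.0994 W.
(u² − w²)/2 = (368.1114 − 347.9124)/2 = 10.0995 W.
|Δ| = 0.0001;  2% of max(1, |F·v|) = 0.2020.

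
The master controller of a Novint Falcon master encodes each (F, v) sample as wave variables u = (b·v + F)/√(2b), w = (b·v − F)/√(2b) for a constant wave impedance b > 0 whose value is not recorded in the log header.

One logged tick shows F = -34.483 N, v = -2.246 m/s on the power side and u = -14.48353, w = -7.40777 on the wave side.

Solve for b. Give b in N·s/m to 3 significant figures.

b = 47.5 N·s/m

u + w = -21.8913;  u + w = √(2b)·v, so √(2b) = -21.8913/(-2.246) = 9.7468.
b = (√(2b))²/2 = 95.0000/2 = 47.5000.
(Check via u − w = 2F/√(2b): u − w = -7.0758, 2F/√(2b) = -7.0758.)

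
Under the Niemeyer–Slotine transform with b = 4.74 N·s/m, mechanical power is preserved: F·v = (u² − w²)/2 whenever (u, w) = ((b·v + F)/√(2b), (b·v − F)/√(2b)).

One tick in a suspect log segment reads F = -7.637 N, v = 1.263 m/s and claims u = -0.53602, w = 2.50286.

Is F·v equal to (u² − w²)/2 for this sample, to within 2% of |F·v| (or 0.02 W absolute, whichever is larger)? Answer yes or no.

F·v = (-7.637)×1.263 = -9.6455 W.
(u² − w²)/2 = (0.2873 − 6.2643)/2 = -2.9885 W.
|Δ| = 6.6570;  2% of max(1, |F·v|) = 0.1929.

no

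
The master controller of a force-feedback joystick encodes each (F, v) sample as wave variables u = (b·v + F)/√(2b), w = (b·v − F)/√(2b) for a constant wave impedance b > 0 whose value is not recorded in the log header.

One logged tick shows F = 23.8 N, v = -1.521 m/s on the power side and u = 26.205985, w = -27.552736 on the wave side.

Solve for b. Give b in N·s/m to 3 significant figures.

b = 0.392 N·s/m

u + w = -1.346751;  u + w = √(2b)·v, so √(2b) = -1.346751/(-1.521) = 0.885438.
b = (√(2b))²/2 = 0.784000/2 = 0.392000.
(Check via u − w = 2F/√(2b): u − w = 53.758721, 2F/√(2b) = 53.758713.)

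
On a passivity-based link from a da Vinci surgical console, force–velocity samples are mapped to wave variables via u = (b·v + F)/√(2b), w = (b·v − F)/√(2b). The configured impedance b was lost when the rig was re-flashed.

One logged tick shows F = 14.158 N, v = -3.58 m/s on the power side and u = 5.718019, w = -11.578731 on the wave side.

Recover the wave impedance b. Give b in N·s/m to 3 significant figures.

u + w = -5.860712;  u + w = √(2b)·v, so √(2b) = -5.860712/(-3.58) = 1.637070.
b = (√(2b))²/2 = 2.679999/2 = 1.340000.
(Check via u − w = 2F/√(2b): u − w = 17.296750, 2F/√(2b) = 17.296752.)

b = 1.34 N·s/m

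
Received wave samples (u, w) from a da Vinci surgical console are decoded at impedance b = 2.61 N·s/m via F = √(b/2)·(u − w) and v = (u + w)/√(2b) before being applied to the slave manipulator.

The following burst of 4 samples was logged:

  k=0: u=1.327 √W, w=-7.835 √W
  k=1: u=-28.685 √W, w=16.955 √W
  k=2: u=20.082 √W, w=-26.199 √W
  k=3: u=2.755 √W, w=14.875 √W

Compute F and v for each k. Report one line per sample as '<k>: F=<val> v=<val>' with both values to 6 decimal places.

k=0: u−w=9.162000, u+w=-6.508000; √(b/2)=1.142366, √(2b)=2.284732; F=1.142366×9.162=10.466357, v=-6.508000/2.284732=-2.848474
k=1: u−w=-45.640000, u+w=-11.730000; √(b/2)=1.142366, √(2b)=2.284732; F=1.142366×(-45.64)=-52.137583, v=-11.730000/2.284732=-5.134082
k=2: u−w=46.281000, u+w=-6.117000; √(b/2)=1.142366, √(2b)=2.284732; F=1.142366×46.281=52.869839, v=-6.117000/2.284732=-2.677338
k=3: u−w=-12.120000, u+w=17.630000; √(b/2)=1.142366, √(2b)=2.284732; F=1.142366×(-12.12)=-13.845476, v=17.630000/2.284732=7.716441

0: F=10.466357 v=-2.848474
1: F=-52.137583 v=-5.134082
2: F=52.869839 v=-2.677338
3: F=-13.845476 v=7.716441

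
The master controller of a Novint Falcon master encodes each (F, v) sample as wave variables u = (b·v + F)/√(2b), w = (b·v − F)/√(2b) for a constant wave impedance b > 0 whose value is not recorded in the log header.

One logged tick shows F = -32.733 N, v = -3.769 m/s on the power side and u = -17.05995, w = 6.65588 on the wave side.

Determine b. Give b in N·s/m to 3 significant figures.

b = 3.81 N·s/m

u + w = -10.40407;  u + w = √(2b)·v, so √(2b) = -10.40407/(-3.769) = 2.76043.
b = (√(2b))²/2 = 7.61999/2 = 3.80999.
(Check via u − w = 2F/√(2b): u − w = -23.71583, 2F/√(2b) = -23.71585.)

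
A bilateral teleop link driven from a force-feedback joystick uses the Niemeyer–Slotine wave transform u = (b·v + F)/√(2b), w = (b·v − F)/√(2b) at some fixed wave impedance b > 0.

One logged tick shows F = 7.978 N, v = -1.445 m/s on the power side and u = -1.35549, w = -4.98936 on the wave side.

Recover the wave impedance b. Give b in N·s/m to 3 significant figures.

u + w = -6.34485;  u + w = √(2b)·v, so √(2b) = -6.34485/(-1.445) = 4.39090.
b = (√(2b))²/2 = 19.28000/2 = 9.64000.
(Check via u − w = 2F/√(2b): u − w = 3.63387, 2F/√(2b) = 3.63388.)

b = 9.64 N·s/m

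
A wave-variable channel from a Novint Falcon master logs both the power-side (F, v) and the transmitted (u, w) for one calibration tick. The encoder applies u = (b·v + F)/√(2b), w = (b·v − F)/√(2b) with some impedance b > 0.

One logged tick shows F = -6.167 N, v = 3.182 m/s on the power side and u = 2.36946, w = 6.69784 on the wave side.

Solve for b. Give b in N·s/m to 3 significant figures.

b = 4.06 N·s/m

u + w = 9.0673;  u + w = √(2b)·v, so √(2b) = 9.0673/3.182 = 2.8496.
b = (√(2b))²/2 = 8.1200/2 = 4.0600.
(Check via u − w = 2F/√(2b): u − w = -4.3284, 2F/√(2b) = -4.3284.)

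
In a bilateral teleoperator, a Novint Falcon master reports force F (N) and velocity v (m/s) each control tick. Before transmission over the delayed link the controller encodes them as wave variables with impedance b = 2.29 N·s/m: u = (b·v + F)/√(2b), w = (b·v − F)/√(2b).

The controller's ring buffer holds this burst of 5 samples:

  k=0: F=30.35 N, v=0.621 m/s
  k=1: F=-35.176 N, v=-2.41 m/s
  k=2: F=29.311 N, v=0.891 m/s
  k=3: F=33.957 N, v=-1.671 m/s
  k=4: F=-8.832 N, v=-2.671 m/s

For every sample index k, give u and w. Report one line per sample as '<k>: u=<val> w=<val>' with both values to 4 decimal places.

0: u=14.8461 w=-13.5171
1: u=-19.0155 w=13.8579
2: u=14.6495 w=-12.7427
3: u=14.0790 w=-17.6551
4: u=-6.9850 w=1.2688

k=0: b·v=2.29×0.621=1.4221; √(2b)=2.1401; u=(1.4221+30.35)/2.1401=14.8461, w=(1.4221−30.35)/2.1401=-13.5171
k=1: b·v=2.29×(-2.41)=-5.5189; √(2b)=2.1401; u=(-5.5189+(-35.176))/2.1401=-19.0155, w=(-5.5189−(-35.176))/2.1401=13.8579
k=2: b·v=2.29×0.891=2.0404; √(2b)=2.1401; u=(2.0404+29.311)/2.1401=14.6495, w=(2.0404−29.311)/2.1401=-12.7427
k=3: b·v=2.29×(-1.671)=-3.8266; √(2b)=2.1401; u=(-3.8266+33.957)/2.1401=14.0790, w=(-3.8266−33.957)/2.1401=-17.6551
k=4: b·v=2.29×(-2.671)=-6.1166; √(2b)=2.1401; u=(-6.1166+(-8.832))/2.1401=-6.9850, w=(-6.1166−(-8.832))/2.1401=1.2688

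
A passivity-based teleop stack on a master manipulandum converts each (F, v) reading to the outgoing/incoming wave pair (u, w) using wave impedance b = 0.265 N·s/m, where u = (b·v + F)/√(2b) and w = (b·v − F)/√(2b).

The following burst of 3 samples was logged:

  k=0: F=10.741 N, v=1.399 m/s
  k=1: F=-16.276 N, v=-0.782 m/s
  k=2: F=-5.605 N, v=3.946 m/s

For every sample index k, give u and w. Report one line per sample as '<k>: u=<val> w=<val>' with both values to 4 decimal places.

0: u=15.2631 w=-14.2447
1: u=-22.6415 w=22.0722
2: u=-6.2627 w=9.1354

k=0: b·v=0.265×1.399=0.3707; √(2b)=0.7280; u=(0.3707+10.741)/0.7280=15.2631, w=(0.3707−10.741)/0.7280=-14.2447
k=1: b·v=0.265×(-0.782)=-0.2072; √(2b)=0.7280; u=(-0.2072+(-16.276))/0.7280=-22.6415, w=(-0.2072−(-16.276))/0.7280=22.0722
k=2: b·v=0.265×3.946=1.0457; √(2b)=0.7280; u=(1.0457+(-5.605))/0.7280=-6.2627, w=(1.0457−(-5.605))/0.7280=9.1354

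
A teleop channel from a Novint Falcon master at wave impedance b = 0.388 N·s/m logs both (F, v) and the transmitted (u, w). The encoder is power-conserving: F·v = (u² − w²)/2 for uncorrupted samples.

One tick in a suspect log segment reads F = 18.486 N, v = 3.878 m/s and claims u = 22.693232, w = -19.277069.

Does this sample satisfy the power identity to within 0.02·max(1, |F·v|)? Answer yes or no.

F·v = 18.486×3.878 = 71.688708 W.
(u² − w²)/2 = (514.982779 − 371.605389)/2 = 71.688695 W.
|Δ| = 0.000013;  2% of max(1, |F·v|) = 1.433774.

yes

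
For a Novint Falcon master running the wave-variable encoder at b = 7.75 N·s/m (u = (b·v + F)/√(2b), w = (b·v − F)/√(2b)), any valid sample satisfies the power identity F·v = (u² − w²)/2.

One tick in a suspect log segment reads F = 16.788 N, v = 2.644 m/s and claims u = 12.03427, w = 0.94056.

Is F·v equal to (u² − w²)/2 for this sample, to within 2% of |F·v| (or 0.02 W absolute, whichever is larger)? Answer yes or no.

F·v = 16.788×2.644 = 44.3875 W.
(u² − w²)/2 = (144.8237 − 0.8847)/2 = 71.9695 W.
|Δ| = 27.5820;  2% of max(1, |F·v|) = 0.8877.

no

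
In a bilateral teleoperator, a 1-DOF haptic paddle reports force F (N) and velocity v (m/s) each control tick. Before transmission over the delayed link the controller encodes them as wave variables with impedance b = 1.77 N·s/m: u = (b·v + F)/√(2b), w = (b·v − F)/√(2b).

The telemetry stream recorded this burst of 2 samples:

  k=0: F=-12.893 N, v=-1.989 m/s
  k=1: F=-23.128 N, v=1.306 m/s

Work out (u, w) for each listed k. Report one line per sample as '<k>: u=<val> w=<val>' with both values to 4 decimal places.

k=0: b·v=1.77×(-1.989)=-3.5205; √(2b)=1.8815; u=(-3.5205+(-12.893))/1.8815=-8.7237, w=(-3.5205−(-12.893))/1.8815=4.9814
k=1: b·v=1.77×1.306=2.3116; √(2b)=1.8815; u=(2.3116+(-23.128))/1.8815=-11.0638, w=(2.3116−(-23.128))/1.8815=13.5210

0: u=-8.7237 w=4.9814
1: u=-11.0638 w=13.5210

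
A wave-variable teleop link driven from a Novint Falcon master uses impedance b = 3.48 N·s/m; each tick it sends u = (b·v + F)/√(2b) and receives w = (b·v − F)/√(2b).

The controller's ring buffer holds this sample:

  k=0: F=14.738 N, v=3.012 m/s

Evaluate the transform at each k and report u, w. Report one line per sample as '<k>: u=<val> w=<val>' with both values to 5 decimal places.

0: u=9.55953 w=-1.61332

k=0: b·v=3.48×3.012=10.48176; √(2b)=2.63818; u=(10.48176+14.738)/2.63818=9.55953, w=(10.48176−14.738)/2.63818=-1.61332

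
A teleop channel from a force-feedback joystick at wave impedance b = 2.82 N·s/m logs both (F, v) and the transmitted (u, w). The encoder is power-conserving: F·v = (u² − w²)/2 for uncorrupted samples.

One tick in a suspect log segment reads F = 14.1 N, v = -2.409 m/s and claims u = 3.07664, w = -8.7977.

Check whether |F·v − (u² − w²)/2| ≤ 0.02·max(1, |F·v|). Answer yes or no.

F·v = 14.1×(-2.409) = -33.9669 W.
(u² − w²)/2 = (9.4657 − 77.3995)/2 = -33.9669 W.
|Δ| = 0.0000;  2% of max(1, |F·v|) = 0.6793.

yes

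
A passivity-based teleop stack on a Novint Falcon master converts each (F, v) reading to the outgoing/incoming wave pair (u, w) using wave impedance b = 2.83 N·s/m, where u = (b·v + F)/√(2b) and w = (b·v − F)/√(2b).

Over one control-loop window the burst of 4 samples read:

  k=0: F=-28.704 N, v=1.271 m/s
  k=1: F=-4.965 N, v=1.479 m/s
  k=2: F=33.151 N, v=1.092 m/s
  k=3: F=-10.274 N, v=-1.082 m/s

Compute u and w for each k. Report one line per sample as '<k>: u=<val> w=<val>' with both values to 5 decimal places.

0: u=-10.55329 w=13.57709
1: u=-0.32762 w=3.84627
2: u=15.23338 w=-12.63543
3: u=-5.60556 w=3.03140

k=0: b·v=2.83×1.271=3.59693; √(2b)=2.37908; u=(3.59693+(-28.704))/2.37908=-10.55329, w=(3.59693−(-28.704))/2.37908=13.57709
k=1: b·v=2.83×1.479=4.18557; √(2b)=2.37908; u=(4.18557+(-4.965))/2.37908=-0.32762, w=(4.18557−(-4.965))/2.37908=3.84627
k=2: b·v=2.83×1.092=3.09036; √(2b)=2.37908; u=(3.09036+33.151)/2.37908=15.23338, w=(3.09036−33.151)/2.37908=-12.63543
k=3: b·v=2.83×(-1.082)=-3.06206; √(2b)=2.37908; u=(-3.06206+(-10.274))/2.37908=-5.60556, w=(-3.06206−(-10.274))/2.37908=3.03140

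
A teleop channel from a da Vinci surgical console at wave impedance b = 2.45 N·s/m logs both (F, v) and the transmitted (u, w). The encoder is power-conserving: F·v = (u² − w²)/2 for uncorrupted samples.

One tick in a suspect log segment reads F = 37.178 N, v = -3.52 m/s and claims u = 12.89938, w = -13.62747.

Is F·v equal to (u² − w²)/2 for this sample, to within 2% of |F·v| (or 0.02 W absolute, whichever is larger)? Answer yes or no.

no

F·v = 37.178×(-3.52) = -130.8666 W.
(u² − w²)/2 = (166.3940 − 185.7079)/2 = -9.6570 W.
|Δ| = 121.2096;  2% of max(1, |F·v|) = 2.6173.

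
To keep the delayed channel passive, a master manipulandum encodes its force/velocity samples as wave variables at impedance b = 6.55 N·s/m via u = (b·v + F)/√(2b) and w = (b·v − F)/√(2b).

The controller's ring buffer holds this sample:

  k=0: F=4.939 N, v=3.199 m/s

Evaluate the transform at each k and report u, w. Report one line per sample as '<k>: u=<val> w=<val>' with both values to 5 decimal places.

0: u=7.15381 w=4.42462

k=0: b·v=6.55×3.199=20.95345; √(2b)=3.61939; u=(20.95345+4.939)/3.61939=7.15381, w=(20.95345−4.939)/3.61939=4.42462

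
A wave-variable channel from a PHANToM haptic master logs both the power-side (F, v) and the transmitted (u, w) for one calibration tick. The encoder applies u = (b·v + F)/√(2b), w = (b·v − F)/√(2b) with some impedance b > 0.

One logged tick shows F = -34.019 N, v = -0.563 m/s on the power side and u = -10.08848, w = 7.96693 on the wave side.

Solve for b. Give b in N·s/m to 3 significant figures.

u + w = -2.12155;  u + w = √(2b)·v, so √(2b) = -2.12155/(-0.563) = 3.76829.
b = (√(2b))²/2 = 14.20005/2 = 7.10002.
(Check via u − w = 2F/√(2b): u − w = -18.05541, 2F/√(2b) = -18.05538.)

b = 7.1 N·s/m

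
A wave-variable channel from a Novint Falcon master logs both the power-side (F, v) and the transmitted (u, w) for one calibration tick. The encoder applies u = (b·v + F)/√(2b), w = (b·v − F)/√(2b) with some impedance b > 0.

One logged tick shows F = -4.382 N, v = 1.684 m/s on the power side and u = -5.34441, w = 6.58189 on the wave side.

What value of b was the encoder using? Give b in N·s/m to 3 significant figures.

b = 0.27 N·s/m

u + w = 1.23748;  u + w = √(2b)·v, so √(2b) = 1.23748/1.684 = 0.73485.
b = (√(2b))²/2 = 0.54000/2 = 0.27000.
(Check via u − w = 2F/√(2b): u − w = -11.92630, 2F/√(2b) = -11.92631.)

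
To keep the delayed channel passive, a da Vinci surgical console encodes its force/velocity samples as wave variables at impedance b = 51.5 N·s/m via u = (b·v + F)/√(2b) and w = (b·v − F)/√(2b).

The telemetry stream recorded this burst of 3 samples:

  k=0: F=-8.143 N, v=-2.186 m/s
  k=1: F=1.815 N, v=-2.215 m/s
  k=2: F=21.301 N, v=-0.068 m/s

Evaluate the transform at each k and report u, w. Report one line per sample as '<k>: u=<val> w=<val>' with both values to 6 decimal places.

0: u=-11.895092 w=-10.290385
1: u=-11.061060 w=-11.418735
2: u=1.753788 w=-2.443912

k=0: b·v=51.5×(-2.186)=-112.579000; √(2b)=10.148892; u=(-112.579000+(-8.143))/10.148892=-11.895092, w=(-112.579000−(-8.143))/10.148892=-10.290385
k=1: b·v=51.5×(-2.215)=-114.072500; √(2b)=10.148892; u=(-114.072500+1.815)/10.148892=-11.061060, w=(-114.072500−1.815)/10.148892=-11.418735
k=2: b·v=51.5×(-0.068)=-3.502000; √(2b)=10.148892; u=(-3.502000+21.301)/10.148892=1.753788, w=(-3.502000−21.301)/10.148892=-2.443912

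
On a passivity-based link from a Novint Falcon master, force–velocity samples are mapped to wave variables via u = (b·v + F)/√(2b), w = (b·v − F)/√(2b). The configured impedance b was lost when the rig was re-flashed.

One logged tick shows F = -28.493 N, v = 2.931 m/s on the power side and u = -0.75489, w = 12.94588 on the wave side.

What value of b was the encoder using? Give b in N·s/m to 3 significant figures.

u + w = 12.19099;  u + w = √(2b)·v, so √(2b) = 12.19099/2.931 = 4.15933.
b = (√(2b))²/2 = 17.30001/2 = 8.65000.
(Check via u − w = 2F/√(2b): u − w = -13.70077, 2F/√(2b) = -13.70077.)

b = 8.65 N·s/m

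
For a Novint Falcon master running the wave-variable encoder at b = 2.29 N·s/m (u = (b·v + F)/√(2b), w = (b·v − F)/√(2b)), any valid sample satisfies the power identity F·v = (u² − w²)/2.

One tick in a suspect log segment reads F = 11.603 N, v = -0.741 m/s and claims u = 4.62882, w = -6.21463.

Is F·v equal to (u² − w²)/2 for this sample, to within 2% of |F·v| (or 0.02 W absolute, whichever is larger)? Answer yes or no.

F·v = 11.603×(-0.741) = -8.5978 W.
(u² − w²)/2 = (21.4260 − 38.6216)/2 = -8.5978 W.
|Δ| = 0.0000;  2% of max(1, |F·v|) = 0.1720.

yes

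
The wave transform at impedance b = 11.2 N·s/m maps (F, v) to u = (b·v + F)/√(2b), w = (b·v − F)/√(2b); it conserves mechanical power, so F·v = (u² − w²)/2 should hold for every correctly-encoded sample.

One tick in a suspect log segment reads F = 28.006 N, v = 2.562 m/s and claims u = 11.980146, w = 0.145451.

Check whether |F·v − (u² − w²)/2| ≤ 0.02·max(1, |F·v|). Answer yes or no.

F·v = 28.006×2.562 = 71.751372 W.
(u² − w²)/2 = (143.523898 − 0.021156)/2 = 71.751371 W.
|Δ| = 0.000001;  2% of max(1, |F·v|) = 1.435027.

yes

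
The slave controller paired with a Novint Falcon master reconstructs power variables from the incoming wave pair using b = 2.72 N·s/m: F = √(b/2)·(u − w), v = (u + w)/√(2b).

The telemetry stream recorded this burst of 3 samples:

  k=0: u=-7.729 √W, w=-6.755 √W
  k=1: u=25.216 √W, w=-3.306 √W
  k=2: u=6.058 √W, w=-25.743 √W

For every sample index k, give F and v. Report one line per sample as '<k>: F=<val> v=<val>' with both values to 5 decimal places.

k=0: u−w=-0.97400, u+w=-14.48400; √(b/2)=1.16619, √(2b)=2.33238; F=1.16619×(-0.974)=-1.13587, v=-14.48400/2.33238=-6.20996
k=1: u−w=28.52200, u+w=21.91000; √(b/2)=1.16619, √(2b)=2.33238; F=1.16619×28.522=33.26208, v=21.91000/2.33238=9.39384
k=2: u−w=31.80100, u+w=-19.68500; √(b/2)=1.16619, √(2b)=2.33238; F=1.16619×31.801=37.08602, v=-19.68500/2.33238=-8.43987

0: F=-1.13587 v=-6.20996
1: F=33.26208 v=9.39384
2: F=37.08602 v=-8.43987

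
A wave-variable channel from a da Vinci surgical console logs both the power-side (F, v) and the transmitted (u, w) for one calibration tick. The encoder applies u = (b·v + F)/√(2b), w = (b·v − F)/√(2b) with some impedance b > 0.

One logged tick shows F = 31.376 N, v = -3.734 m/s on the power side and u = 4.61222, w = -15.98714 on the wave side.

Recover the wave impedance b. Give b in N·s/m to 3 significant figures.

b = 4.64 N·s/m

u + w = -11.37492;  u + w = √(2b)·v, so √(2b) = -11.37492/(-3.734) = 3.04631.
b = (√(2b))²/2 = 9.28000/2 = 4.64000.
(Check via u − w = 2F/√(2b): u − w = 20.59936, 2F/√(2b) = 20.59935.)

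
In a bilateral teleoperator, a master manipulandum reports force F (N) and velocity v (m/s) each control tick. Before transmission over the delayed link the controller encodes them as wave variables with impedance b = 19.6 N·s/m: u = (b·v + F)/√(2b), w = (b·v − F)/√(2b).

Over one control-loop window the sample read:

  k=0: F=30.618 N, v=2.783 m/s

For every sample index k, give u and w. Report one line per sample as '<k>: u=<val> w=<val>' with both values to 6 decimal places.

k=0: b·v=19.6×2.783=54.546800; √(2b)=6.260990; u=(54.546800+30.618)/6.260990=13.602449, w=(54.546800−30.618)/6.260990=3.821887

0: u=13.602449 w=3.821887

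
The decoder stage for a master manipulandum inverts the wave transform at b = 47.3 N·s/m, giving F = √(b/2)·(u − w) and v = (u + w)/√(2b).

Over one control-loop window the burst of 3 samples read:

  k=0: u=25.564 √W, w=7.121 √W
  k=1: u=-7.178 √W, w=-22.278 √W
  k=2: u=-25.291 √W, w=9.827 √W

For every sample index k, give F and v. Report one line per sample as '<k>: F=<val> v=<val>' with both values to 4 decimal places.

0: F=89.6906 v=3.3605
1: F=73.4332 v=-3.0285
2: F=-170.7833 v=-1.5899

k=0: u−w=18.4430, u+w=32.6850; √(b/2)=4.8631, √(2b)=9.7263; F=4.8631×18.443=89.6906, v=32.6850/9.7263=3.3605
k=1: u−w=15.1000, u+w=-29.4560; √(b/2)=4.8631, √(2b)=9.7263; F=4.8631×15.1=73.4332, v=-29.4560/9.7263=-3.0285
k=2: u−w=-35.1180, u+w=-15.4640; √(b/2)=4.8631, √(2b)=9.7263; F=4.8631×(-35.118)=-170.7833, v=-15.4640/9.7263=-1.5899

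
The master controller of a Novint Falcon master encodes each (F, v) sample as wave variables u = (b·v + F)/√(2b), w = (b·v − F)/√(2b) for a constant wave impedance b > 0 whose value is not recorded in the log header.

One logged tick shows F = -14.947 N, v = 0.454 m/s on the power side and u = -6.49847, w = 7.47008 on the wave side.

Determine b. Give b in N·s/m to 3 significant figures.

u + w = 0.9716;  u + w = √(2b)·v, so √(2b) = 0.9716/0.454 = 2.1401.
b = (√(2b))²/2 = 4.5801/2 = 2.2900.
(Check via u − w = 2F/√(2b): u − w = -13.9686, 2F/√(2b) = -13.9684.)

b = 2.29 N·s/m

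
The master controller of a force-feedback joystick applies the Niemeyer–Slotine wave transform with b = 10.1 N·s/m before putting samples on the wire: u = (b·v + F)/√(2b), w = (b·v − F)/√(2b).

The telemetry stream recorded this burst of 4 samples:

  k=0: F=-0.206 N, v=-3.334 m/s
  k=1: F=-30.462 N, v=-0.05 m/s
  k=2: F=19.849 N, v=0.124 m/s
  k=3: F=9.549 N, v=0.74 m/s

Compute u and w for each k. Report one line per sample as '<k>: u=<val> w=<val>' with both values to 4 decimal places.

k=0: b·v=10.1×(-3.334)=-33.6734; √(2b)=4.4944; u=(-33.6734+(-0.206))/4.4944=-7.5381, w=(-33.6734−(-0.206))/4.4944=-7.4464
k=1: b·v=10.1×(-0.05)=-0.5050; √(2b)=4.4944; u=(-0.5050+(-30.462))/4.4944=-6.8901, w=(-0.5050−(-30.462))/4.4944=6.6653
k=2: b·v=10.1×0.124=1.2524; √(2b)=4.4944; u=(1.2524+19.849)/4.4944=4.6950, w=(1.2524−19.849)/4.4944=-4.1377
k=3: b·v=10.1×0.74=7.4740; √(2b)=4.4944; u=(7.4740+9.549)/4.4944=3.7876, w=(7.4740−9.549)/4.4944=-0.4617

0: u=-7.5381 w=-7.4464
1: u=-6.8901 w=6.6653
2: u=4.6950 w=-4.1377
3: u=3.7876 w=-0.4617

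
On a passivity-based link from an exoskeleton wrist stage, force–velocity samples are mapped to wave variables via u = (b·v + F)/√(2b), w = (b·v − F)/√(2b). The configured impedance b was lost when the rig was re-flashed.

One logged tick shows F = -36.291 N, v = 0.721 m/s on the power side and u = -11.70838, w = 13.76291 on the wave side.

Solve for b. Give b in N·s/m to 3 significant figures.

u + w = 2.05453;  u + w = √(2b)·v, so √(2b) = 2.05453/0.721 = 2.84956.
b = (√(2b))²/2 = 8.11997/2 = 4.05999.
(Check via u − w = 2F/√(2b): u − w = -25.47129, 2F/√(2b) = -25.47134.)

b = 4.06 N·s/m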